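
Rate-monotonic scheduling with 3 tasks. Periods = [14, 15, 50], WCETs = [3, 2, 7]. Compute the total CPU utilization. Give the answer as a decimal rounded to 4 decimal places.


Compute individual utilizations (exact fractions):
  Task 1: C/T = 3/14 (approx. 0.2143)
  Task 2: C/T = 2/15 (approx. 0.1333)
  Task 3: C/T = 7/50 (approx. 0.14)
Total utilization U = 3/14 + 2/15 + 7/50 = 256/525
Rounded to 4 decimal places: U = 0.4876
RM (Liu & Layland) bound for 3 tasks = 0.779763; compare with U = 256/525 (approx. 0.487619)
U <= bound, so schedulable by RM sufficient condition.

0.4876


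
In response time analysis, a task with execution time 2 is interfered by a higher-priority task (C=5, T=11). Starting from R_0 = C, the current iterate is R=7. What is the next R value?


R_next = C + ceil(R_prev / T_hp) * C_hp
ceil(7 / 11) = ceil(0.6364) = 1
Interference = 1 * 5 = 5
R_next = 2 + 5 = 7
R_next = R_prev, so the iteration has converged (response time = 7).

7


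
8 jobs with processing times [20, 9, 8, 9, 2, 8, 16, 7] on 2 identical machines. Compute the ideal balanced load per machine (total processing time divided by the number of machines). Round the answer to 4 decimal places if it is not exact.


Total processing time = 20 + 9 + 8 + 9 + 2 + 8 + 16 + 7 = 79
Number of machines = 2
Ideal balanced load = 79 / 2 = 39.5

39.5


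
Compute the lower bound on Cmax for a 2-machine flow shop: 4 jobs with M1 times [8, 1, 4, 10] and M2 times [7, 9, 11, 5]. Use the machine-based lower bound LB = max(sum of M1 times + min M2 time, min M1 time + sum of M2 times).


LB1 = sum(M1 times) + min(M2 times) = 23 + 5 = 28
LB2 = min(M1 times) + sum(M2 times) = 1 + 32 = 33
Lower bound = max(LB1, LB2) = max(28, 33) = 33

33


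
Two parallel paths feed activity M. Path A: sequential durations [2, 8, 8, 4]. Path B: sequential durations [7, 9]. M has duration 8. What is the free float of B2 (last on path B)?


ES(B2) = sum of predecessors on chain B = 7
EF(B2) = ES + duration = 7 + 9 = 16
Successor of B2 is M. ES(M) = max(sum(A), sum(B)) = max(22, 16) = 22
Free float = ES(successor) - EF(current) = 22 - 16 = 6

6


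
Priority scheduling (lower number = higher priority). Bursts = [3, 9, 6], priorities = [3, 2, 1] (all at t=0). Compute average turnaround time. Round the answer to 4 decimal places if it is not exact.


Sort by priority (ascending = highest first):
Order: [(1, 6), (2, 9), (3, 3)]
Completion times:
  Priority 1, burst=6, C=6
  Priority 2, burst=9, C=15
  Priority 3, burst=3, C=18
Average turnaround = 39/3 = 13.0

13.0


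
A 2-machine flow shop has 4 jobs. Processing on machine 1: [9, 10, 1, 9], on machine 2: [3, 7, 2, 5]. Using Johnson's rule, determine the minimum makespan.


Apply Johnson's rule:
  Group 1 (a <= b): [(3, 1, 2)]
  Group 2 (a > b): [(2, 10, 7), (4, 9, 5), (1, 9, 3)]
Optimal job order: [3, 2, 4, 1]
Schedule:
  Job 3: M1 done at 1, M2 done at 3
  Job 2: M1 done at 11, M2 done at 18
  Job 4: M1 done at 20, M2 done at 25
  Job 1: M1 done at 29, M2 done at 32
Makespan = 32

32


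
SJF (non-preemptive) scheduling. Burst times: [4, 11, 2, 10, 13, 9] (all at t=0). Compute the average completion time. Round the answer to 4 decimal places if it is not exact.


SJF order (ascending): [2, 4, 9, 10, 11, 13]
Completion times:
  Job 1: burst=2, C=2
  Job 2: burst=4, C=6
  Job 3: burst=9, C=15
  Job 4: burst=10, C=25
  Job 5: burst=11, C=36
  Job 6: burst=13, C=49
Average completion = 133/6 = 22.1667

22.1667


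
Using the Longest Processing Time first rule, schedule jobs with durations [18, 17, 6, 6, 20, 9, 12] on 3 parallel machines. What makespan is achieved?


Sort jobs in decreasing order (LPT): [20, 18, 17, 12, 9, 6, 6]
Assign each job to the least loaded machine:
  Machine 1: jobs [20, 6, 6], load = 32
  Machine 2: jobs [18, 9], load = 27
  Machine 3: jobs [17, 12], load = 29
Makespan = max load = 32

32


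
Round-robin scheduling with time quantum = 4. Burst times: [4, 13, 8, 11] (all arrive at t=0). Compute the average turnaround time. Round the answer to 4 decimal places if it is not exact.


Time quantum = 4
Execution trace:
  J1 runs 4 units, time = 4
  J2 runs 4 units, time = 8
  J3 runs 4 units, time = 12
  J4 runs 4 units, time = 16
  J2 runs 4 units, time = 20
  J3 runs 4 units, time = 24
  J4 runs 4 units, time = 28
  J2 runs 4 units, time = 32
  J4 runs 3 units, time = 35
  J2 runs 1 units, time = 36
Finish times: [4, 36, 24, 35]
Average turnaround = 99/4 = 24.75

24.75


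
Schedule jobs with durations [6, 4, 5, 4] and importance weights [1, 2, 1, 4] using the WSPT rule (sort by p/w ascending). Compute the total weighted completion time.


Compute p/w ratios and sort ascending (WSPT): [(4, 4), (4, 2), (5, 1), (6, 1)]
Compute weighted completion times:
  Job (p=4,w=4): C=4, w*C=4*4=16
  Job (p=4,w=2): C=8, w*C=2*8=16
  Job (p=5,w=1): C=13, w*C=1*13=13
  Job (p=6,w=1): C=19, w*C=1*19=19
Total weighted completion time = 64

64


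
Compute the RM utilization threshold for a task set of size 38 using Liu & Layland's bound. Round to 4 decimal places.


Compute 2^(1/38) = 1.0184080933
Subtract 1: 1.0184080933 - 1 = 0.0184080933
Multiply by n: 38 * 0.0184080933 = 0.6995075454
Round to 4 dp: 0.6995

0.6995


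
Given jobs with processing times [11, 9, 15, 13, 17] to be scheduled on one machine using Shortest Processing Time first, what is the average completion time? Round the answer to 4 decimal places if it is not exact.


Sort jobs by processing time (SPT order): [9, 11, 13, 15, 17]
Compute completion times sequentially:
  Job 1: processing = 9, completes at 9
  Job 2: processing = 11, completes at 20
  Job 3: processing = 13, completes at 33
  Job 4: processing = 15, completes at 48
  Job 5: processing = 17, completes at 65
Sum of completion times = 175
Average completion time = 175/5 = 35.0

35.0


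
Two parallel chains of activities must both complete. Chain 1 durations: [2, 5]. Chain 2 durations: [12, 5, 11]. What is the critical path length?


Path A total = 2 + 5 = 7
Path B total = 12 + 5 + 11 = 28
Critical path = longest path = max(7, 28) = 28

28


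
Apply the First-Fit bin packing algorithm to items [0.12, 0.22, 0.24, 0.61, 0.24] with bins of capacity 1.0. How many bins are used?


Place items sequentially using First-Fit:
  Item 0.12 -> new Bin 1
  Item 0.22 -> Bin 1 (now 0.34)
  Item 0.24 -> Bin 1 (now 0.58)
  Item 0.61 -> new Bin 2
  Item 0.24 -> Bin 1 (now 0.82)
Total bins used = 2

2


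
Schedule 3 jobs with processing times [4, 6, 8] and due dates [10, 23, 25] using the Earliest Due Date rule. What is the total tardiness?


Sort by due date (EDD order): [(4, 10), (6, 23), (8, 25)]
Compute completion times and tardiness:
  Job 1: p=4, d=10, C=4, tardiness=max(0,4-10)=0
  Job 2: p=6, d=23, C=10, tardiness=max(0,10-23)=0
  Job 3: p=8, d=25, C=18, tardiness=max(0,18-25)=0
Total tardiness = 0

0


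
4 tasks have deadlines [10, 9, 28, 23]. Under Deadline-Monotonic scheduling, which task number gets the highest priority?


Sort tasks by relative deadline (ascending):
  Task 2: deadline = 9
  Task 1: deadline = 10
  Task 4: deadline = 23
  Task 3: deadline = 28
Priority order (highest first): [2, 1, 4, 3]
Highest priority task = 2

2


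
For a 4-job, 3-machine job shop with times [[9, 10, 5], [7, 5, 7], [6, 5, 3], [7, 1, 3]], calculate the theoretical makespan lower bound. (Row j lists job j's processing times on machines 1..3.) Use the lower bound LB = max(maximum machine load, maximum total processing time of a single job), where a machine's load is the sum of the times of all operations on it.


Machine loads:
  Machine 1: 9 + 7 + 6 + 7 = 29
  Machine 2: 10 + 5 + 5 + 1 = 21
  Machine 3: 5 + 7 + 3 + 3 = 18
Max machine load = 29
Job totals:
  Job 1: 24
  Job 2: 19
  Job 3: 14
  Job 4: 11
Max job total = 24
Lower bound = max(29, 24) = 29

29


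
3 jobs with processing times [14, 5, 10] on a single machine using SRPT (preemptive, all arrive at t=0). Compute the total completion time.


Since all jobs arrive at t=0, SRPT equals SPT ordering.
SPT order: [5, 10, 14]
Completion times:
  Job 1: p=5, C=5
  Job 2: p=10, C=15
  Job 3: p=14, C=29
Total completion time = 5 + 15 + 29 = 49

49


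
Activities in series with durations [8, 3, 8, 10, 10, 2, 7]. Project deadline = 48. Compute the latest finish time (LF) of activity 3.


LF(activity 3) = deadline - sum of successor durations
Successors: activities 4 through 7 with durations [10, 10, 2, 7]
Sum of successor durations = 29
LF = 48 - 29 = 19

19


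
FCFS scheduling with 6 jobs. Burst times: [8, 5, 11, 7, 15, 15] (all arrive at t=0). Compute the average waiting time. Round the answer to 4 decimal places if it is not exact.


FCFS order (as given): [8, 5, 11, 7, 15, 15]
Waiting times:
  Job 1: wait = 0
  Job 2: wait = 8
  Job 3: wait = 13
  Job 4: wait = 24
  Job 5: wait = 31
  Job 6: wait = 46
Sum of waiting times = 122
Average waiting time = 122/6 = 20.3333

20.3333


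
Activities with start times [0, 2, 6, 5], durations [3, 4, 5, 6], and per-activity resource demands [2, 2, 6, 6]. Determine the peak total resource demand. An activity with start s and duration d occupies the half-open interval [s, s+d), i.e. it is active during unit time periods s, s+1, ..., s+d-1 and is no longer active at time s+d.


Each activity i is active on [start_i, start_i + duration_i).
Compute total resource usage per time slot:
  t=0: active resources = [2], total = 2
  t=1: active resources = [2], total = 2
  t=2: active resources = [2, 2], total = 4
  t=3: active resources = [2], total = 2
  t=4: active resources = [2], total = 2
  t=5: active resources = [2, 6], total = 8
  t=6: active resources = [6, 6], total = 12
  t=7: active resources = [6, 6], total = 12
  t=8: active resources = [6, 6], total = 12
  t=9: active resources = [6, 6], total = 12
  t=10: active resources = [6, 6], total = 12
Peak resource demand = 12

12


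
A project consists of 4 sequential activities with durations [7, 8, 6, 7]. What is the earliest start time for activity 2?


Activity 2 starts after activities 1 through 1 complete.
Predecessor durations: [7]
ES = 7 = 7

7


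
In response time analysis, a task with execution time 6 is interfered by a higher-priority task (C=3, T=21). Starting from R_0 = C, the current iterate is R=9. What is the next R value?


R_next = C + ceil(R_prev / T_hp) * C_hp
ceil(9 / 21) = ceil(0.4286) = 1
Interference = 1 * 3 = 3
R_next = 6 + 3 = 9
R_next = R_prev, so the iteration has converged (response time = 9).

9


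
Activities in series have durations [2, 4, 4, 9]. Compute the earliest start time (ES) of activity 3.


Activity 3 starts after activities 1 through 2 complete.
Predecessor durations: [2, 4]
ES = 2 + 4 = 6

6


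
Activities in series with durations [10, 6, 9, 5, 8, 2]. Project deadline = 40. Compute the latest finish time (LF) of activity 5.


LF(activity 5) = deadline - sum of successor durations
Successors: activities 6 through 6 with durations [2]
Sum of successor durations = 2
LF = 40 - 2 = 38

38


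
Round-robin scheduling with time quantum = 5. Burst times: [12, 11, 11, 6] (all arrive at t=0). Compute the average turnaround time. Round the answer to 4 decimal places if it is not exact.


Time quantum = 5
Execution trace:
  J1 runs 5 units, time = 5
  J2 runs 5 units, time = 10
  J3 runs 5 units, time = 15
  J4 runs 5 units, time = 20
  J1 runs 5 units, time = 25
  J2 runs 5 units, time = 30
  J3 runs 5 units, time = 35
  J4 runs 1 units, time = 36
  J1 runs 2 units, time = 38
  J2 runs 1 units, time = 39
  J3 runs 1 units, time = 40
Finish times: [38, 39, 40, 36]
Average turnaround = 153/4 = 38.25

38.25


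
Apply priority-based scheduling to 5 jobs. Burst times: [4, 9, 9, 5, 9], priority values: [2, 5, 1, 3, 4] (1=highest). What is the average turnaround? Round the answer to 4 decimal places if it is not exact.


Sort by priority (ascending = highest first):
Order: [(1, 9), (2, 4), (3, 5), (4, 9), (5, 9)]
Completion times:
  Priority 1, burst=9, C=9
  Priority 2, burst=4, C=13
  Priority 3, burst=5, C=18
  Priority 4, burst=9, C=27
  Priority 5, burst=9, C=36
Average turnaround = 103/5 = 20.6

20.6


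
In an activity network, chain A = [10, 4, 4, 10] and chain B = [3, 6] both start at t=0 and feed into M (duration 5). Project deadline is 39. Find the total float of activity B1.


Forward pass: ES(B1) = sum of predecessors on chain B = 0
EF = ES + duration = 0 + 3 = 3
Backward pass: LF(M) = deadline = 39; LS(M) = 39 - 5 = 34
LF(B1) = LS(M) - sum(successors on chain B) = 34 - 6 = 28
LS = LF - duration = 28 - 3 = 25
Total float = LS - ES = 25 - 0 = 25

25


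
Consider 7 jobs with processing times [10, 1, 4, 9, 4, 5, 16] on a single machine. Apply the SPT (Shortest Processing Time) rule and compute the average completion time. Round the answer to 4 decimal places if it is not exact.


Sort jobs by processing time (SPT order): [1, 4, 4, 5, 9, 10, 16]
Compute completion times sequentially:
  Job 1: processing = 1, completes at 1
  Job 2: processing = 4, completes at 5
  Job 3: processing = 4, completes at 9
  Job 4: processing = 5, completes at 14
  Job 5: processing = 9, completes at 23
  Job 6: processing = 10, completes at 33
  Job 7: processing = 16, completes at 49
Sum of completion times = 134
Average completion time = 134/7 = 19.1429

19.1429


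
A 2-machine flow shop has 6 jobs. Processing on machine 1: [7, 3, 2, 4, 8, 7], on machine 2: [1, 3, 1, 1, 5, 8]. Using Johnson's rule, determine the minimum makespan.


Apply Johnson's rule:
  Group 1 (a <= b): [(2, 3, 3), (6, 7, 8)]
  Group 2 (a > b): [(5, 8, 5), (1, 7, 1), (3, 2, 1), (4, 4, 1)]
Optimal job order: [2, 6, 5, 1, 3, 4]
Schedule:
  Job 2: M1 done at 3, M2 done at 6
  Job 6: M1 done at 10, M2 done at 18
  Job 5: M1 done at 18, M2 done at 23
  Job 1: M1 done at 25, M2 done at 26
  Job 3: M1 done at 27, M2 done at 28
  Job 4: M1 done at 31, M2 done at 32
Makespan = 32

32


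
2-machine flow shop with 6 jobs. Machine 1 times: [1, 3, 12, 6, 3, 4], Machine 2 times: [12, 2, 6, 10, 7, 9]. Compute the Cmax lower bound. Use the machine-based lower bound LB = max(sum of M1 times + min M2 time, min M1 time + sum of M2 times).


LB1 = sum(M1 times) + min(M2 times) = 29 + 2 = 31
LB2 = min(M1 times) + sum(M2 times) = 1 + 46 = 47
Lower bound = max(LB1, LB2) = max(31, 47) = 47

47


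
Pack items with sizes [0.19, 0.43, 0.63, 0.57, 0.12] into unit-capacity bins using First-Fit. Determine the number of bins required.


Place items sequentially using First-Fit:
  Item 0.19 -> new Bin 1
  Item 0.43 -> Bin 1 (now 0.62)
  Item 0.63 -> new Bin 2
  Item 0.57 -> new Bin 3
  Item 0.12 -> Bin 1 (now 0.74)
Total bins used = 3

3


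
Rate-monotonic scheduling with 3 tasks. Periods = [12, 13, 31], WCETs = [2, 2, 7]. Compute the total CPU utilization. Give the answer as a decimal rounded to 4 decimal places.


Compute individual utilizations (exact fractions):
  Task 1: C/T = 2/12 = 1/6 (approx. 0.1667)
  Task 2: C/T = 2/13 (approx. 0.1538)
  Task 3: C/T = 7/31 (approx. 0.2258)
Total utilization U = 1/6 + 2/13 + 7/31 = 1321/2418
Rounded to 4 decimal places: U = 0.5463
RM (Liu & Layland) bound for 3 tasks = 0.779763; compare with U = 1321/2418 (approx. 0.546319)
U <= bound, so schedulable by RM sufficient condition.

0.5463


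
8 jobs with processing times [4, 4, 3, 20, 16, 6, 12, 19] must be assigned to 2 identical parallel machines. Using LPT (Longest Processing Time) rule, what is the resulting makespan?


Sort jobs in decreasing order (LPT): [20, 19, 16, 12, 6, 4, 4, 3]
Assign each job to the least loaded machine:
  Machine 1: jobs [20, 12, 6, 4], load = 42
  Machine 2: jobs [19, 16, 4, 3], load = 42
Makespan = max load = 42

42


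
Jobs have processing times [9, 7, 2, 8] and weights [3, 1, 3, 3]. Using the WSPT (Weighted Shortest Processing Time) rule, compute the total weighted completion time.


Compute p/w ratios and sort ascending (WSPT): [(2, 3), (8, 3), (9, 3), (7, 1)]
Compute weighted completion times:
  Job (p=2,w=3): C=2, w*C=3*2=6
  Job (p=8,w=3): C=10, w*C=3*10=30
  Job (p=9,w=3): C=19, w*C=3*19=57
  Job (p=7,w=1): C=26, w*C=1*26=26
Total weighted completion time = 119

119


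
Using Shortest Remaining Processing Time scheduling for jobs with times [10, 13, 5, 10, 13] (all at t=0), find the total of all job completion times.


Since all jobs arrive at t=0, SRPT equals SPT ordering.
SPT order: [5, 10, 10, 13, 13]
Completion times:
  Job 1: p=5, C=5
  Job 2: p=10, C=15
  Job 3: p=10, C=25
  Job 4: p=13, C=38
  Job 5: p=13, C=51
Total completion time = 5 + 15 + 25 + 38 + 51 = 134

134


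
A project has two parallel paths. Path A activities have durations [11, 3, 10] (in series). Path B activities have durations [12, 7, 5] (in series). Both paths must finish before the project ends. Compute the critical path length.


Path A total = 11 + 3 + 10 = 24
Path B total = 12 + 7 + 5 = 24
Critical path = longest path = max(24, 24) = 24

24


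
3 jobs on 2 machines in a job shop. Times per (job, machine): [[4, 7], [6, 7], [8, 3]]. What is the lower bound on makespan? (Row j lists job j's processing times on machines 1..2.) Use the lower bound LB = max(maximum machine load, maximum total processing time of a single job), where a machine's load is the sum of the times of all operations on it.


Machine loads:
  Machine 1: 4 + 6 + 8 = 18
  Machine 2: 7 + 7 + 3 = 17
Max machine load = 18
Job totals:
  Job 1: 11
  Job 2: 13
  Job 3: 11
Max job total = 13
Lower bound = max(18, 13) = 18

18


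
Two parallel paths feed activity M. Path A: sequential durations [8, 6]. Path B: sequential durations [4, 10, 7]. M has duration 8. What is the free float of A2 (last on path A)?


ES(A2) = sum of predecessors on chain A = 8
EF(A2) = ES + duration = 8 + 6 = 14
Successor of A2 is M. ES(M) = max(sum(A), sum(B)) = max(14, 21) = 21
Free float = ES(successor) - EF(current) = 21 - 14 = 7

7


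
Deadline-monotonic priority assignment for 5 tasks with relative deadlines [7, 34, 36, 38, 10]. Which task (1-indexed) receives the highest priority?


Sort tasks by relative deadline (ascending):
  Task 1: deadline = 7
  Task 5: deadline = 10
  Task 2: deadline = 34
  Task 3: deadline = 36
  Task 4: deadline = 38
Priority order (highest first): [1, 5, 2, 3, 4]
Highest priority task = 1

1


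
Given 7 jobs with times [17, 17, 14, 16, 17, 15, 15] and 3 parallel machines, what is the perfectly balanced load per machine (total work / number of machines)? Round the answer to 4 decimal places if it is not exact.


Total processing time = 17 + 17 + 14 + 16 + 17 + 15 + 15 = 111
Number of machines = 3
Ideal balanced load = 111 / 3 = 37.0

37.0


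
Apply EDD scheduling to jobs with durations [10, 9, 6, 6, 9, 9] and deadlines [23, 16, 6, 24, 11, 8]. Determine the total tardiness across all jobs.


Sort by due date (EDD order): [(6, 6), (9, 8), (9, 11), (9, 16), (10, 23), (6, 24)]
Compute completion times and tardiness:
  Job 1: p=6, d=6, C=6, tardiness=max(0,6-6)=0
  Job 2: p=9, d=8, C=15, tardiness=max(0,15-8)=7
  Job 3: p=9, d=11, C=24, tardiness=max(0,24-11)=13
  Job 4: p=9, d=16, C=33, tardiness=max(0,33-16)=17
  Job 5: p=10, d=23, C=43, tardiness=max(0,43-23)=20
  Job 6: p=6, d=24, C=49, tardiness=max(0,49-24)=25
Total tardiness = 82

82


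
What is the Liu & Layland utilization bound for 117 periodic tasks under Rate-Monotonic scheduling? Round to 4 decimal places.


Compute 2^(1/117) = 1.0059419185
Subtract 1: 1.0059419185 - 1 = 0.0059419185
Multiply by n: 117 * 0.0059419185 = 0.6952044645
Round to 4 dp: 0.6952

0.6952


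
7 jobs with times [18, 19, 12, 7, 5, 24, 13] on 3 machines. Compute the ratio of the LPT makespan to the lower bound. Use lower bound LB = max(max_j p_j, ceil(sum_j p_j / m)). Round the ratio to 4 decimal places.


LPT order: [24, 19, 18, 13, 12, 7, 5]
Machine loads after assignment: [36, 31, 31]
LPT makespan = 36
Lower bound = max(max_job, ceil(total/3)) = max(24, 33) = 33
Ratio = 36 / 33 = 1.0909

1.0909


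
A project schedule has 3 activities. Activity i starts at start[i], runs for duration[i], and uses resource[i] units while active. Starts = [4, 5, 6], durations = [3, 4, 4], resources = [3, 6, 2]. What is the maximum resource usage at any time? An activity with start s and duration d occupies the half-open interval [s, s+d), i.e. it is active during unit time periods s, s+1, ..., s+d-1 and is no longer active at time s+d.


Each activity i is active on [start_i, start_i + duration_i).
Compute total resource usage per time slot:
  t=0: active resources = [], total = 0
  t=1: active resources = [], total = 0
  t=2: active resources = [], total = 0
  t=3: active resources = [], total = 0
  t=4: active resources = [3], total = 3
  t=5: active resources = [3, 6], total = 9
  t=6: active resources = [3, 6, 2], total = 11
  t=7: active resources = [6, 2], total = 8
  t=8: active resources = [6, 2], total = 8
  t=9: active resources = [2], total = 2
Peak resource demand = 11

11


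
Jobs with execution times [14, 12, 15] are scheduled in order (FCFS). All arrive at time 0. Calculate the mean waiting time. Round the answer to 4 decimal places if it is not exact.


FCFS order (as given): [14, 12, 15]
Waiting times:
  Job 1: wait = 0
  Job 2: wait = 14
  Job 3: wait = 26
Sum of waiting times = 40
Average waiting time = 40/3 = 13.3333

13.3333


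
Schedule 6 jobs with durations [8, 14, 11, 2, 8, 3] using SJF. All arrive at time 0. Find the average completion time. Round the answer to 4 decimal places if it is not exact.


SJF order (ascending): [2, 3, 8, 8, 11, 14]
Completion times:
  Job 1: burst=2, C=2
  Job 2: burst=3, C=5
  Job 3: burst=8, C=13
  Job 4: burst=8, C=21
  Job 5: burst=11, C=32
  Job 6: burst=14, C=46
Average completion = 119/6 = 19.8333

19.8333


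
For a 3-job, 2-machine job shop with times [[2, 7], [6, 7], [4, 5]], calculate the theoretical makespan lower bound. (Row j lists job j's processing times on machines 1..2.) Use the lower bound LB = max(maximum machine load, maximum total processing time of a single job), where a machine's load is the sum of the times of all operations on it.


Machine loads:
  Machine 1: 2 + 6 + 4 = 12
  Machine 2: 7 + 7 + 5 = 19
Max machine load = 19
Job totals:
  Job 1: 9
  Job 2: 13
  Job 3: 9
Max job total = 13
Lower bound = max(19, 13) = 19

19


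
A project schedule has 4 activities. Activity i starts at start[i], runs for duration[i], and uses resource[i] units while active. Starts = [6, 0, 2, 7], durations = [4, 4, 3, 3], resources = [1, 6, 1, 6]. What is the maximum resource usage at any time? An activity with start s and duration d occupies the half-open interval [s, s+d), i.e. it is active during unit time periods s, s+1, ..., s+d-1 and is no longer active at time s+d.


Each activity i is active on [start_i, start_i + duration_i).
Compute total resource usage per time slot:
  t=0: active resources = [6], total = 6
  t=1: active resources = [6], total = 6
  t=2: active resources = [6, 1], total = 7
  t=3: active resources = [6, 1], total = 7
  t=4: active resources = [1], total = 1
  t=5: active resources = [], total = 0
  t=6: active resources = [1], total = 1
  t=7: active resources = [1, 6], total = 7
  t=8: active resources = [1, 6], total = 7
  t=9: active resources = [1, 6], total = 7
Peak resource demand = 7

7


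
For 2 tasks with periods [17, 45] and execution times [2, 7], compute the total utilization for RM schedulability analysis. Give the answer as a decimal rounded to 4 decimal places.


Compute individual utilizations (exact fractions):
  Task 1: C/T = 2/17 (approx. 0.1176)
  Task 2: C/T = 7/45 (approx. 0.1556)
Total utilization U = 2/17 + 7/45 = 209/765
Rounded to 4 decimal places: U = 0.2732
RM (Liu & Layland) bound for 2 tasks = 0.828427; compare with U = 209/765 (approx. 0.273203)
U <= bound, so schedulable by RM sufficient condition.

0.2732


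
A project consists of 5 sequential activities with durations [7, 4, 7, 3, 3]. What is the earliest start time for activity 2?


Activity 2 starts after activities 1 through 1 complete.
Predecessor durations: [7]
ES = 7 = 7

7


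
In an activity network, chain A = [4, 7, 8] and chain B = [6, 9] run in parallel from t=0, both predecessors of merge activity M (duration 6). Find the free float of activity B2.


ES(B2) = sum of predecessors on chain B = 6
EF(B2) = ES + duration = 6 + 9 = 15
Successor of B2 is M. ES(M) = max(sum(A), sum(B)) = max(19, 15) = 19
Free float = ES(successor) - EF(current) = 19 - 15 = 4

4


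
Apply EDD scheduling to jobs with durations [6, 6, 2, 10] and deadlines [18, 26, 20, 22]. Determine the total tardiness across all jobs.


Sort by due date (EDD order): [(6, 18), (2, 20), (10, 22), (6, 26)]
Compute completion times and tardiness:
  Job 1: p=6, d=18, C=6, tardiness=max(0,6-18)=0
  Job 2: p=2, d=20, C=8, tardiness=max(0,8-20)=0
  Job 3: p=10, d=22, C=18, tardiness=max(0,18-22)=0
  Job 4: p=6, d=26, C=24, tardiness=max(0,24-26)=0
Total tardiness = 0

0


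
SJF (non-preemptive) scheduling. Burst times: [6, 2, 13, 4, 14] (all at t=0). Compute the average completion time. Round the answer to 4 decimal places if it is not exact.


SJF order (ascending): [2, 4, 6, 13, 14]
Completion times:
  Job 1: burst=2, C=2
  Job 2: burst=4, C=6
  Job 3: burst=6, C=12
  Job 4: burst=13, C=25
  Job 5: burst=14, C=39
Average completion = 84/5 = 16.8

16.8


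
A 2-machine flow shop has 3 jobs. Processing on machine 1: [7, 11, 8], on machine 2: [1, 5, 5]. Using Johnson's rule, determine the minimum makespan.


Apply Johnson's rule:
  Group 1 (a <= b): []
  Group 2 (a > b): [(2, 11, 5), (3, 8, 5), (1, 7, 1)]
Optimal job order: [2, 3, 1]
Schedule:
  Job 2: M1 done at 11, M2 done at 16
  Job 3: M1 done at 19, M2 done at 24
  Job 1: M1 done at 26, M2 done at 27
Makespan = 27

27


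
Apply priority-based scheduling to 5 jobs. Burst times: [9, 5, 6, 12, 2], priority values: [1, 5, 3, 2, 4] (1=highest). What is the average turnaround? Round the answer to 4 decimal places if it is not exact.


Sort by priority (ascending = highest first):
Order: [(1, 9), (2, 12), (3, 6), (4, 2), (5, 5)]
Completion times:
  Priority 1, burst=9, C=9
  Priority 2, burst=12, C=21
  Priority 3, burst=6, C=27
  Priority 4, burst=2, C=29
  Priority 5, burst=5, C=34
Average turnaround = 120/5 = 24.0

24.0


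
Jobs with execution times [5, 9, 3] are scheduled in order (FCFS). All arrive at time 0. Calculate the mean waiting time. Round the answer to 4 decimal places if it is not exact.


FCFS order (as given): [5, 9, 3]
Waiting times:
  Job 1: wait = 0
  Job 2: wait = 5
  Job 3: wait = 14
Sum of waiting times = 19
Average waiting time = 19/3 = 6.3333

6.3333


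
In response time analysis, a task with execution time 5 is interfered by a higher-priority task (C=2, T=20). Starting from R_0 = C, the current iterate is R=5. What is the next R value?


R_next = C + ceil(R_prev / T_hp) * C_hp
ceil(5 / 20) = ceil(0.25) = 1
Interference = 1 * 2 = 2
R_next = 5 + 2 = 7

7


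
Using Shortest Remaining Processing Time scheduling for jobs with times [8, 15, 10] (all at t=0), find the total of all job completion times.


Since all jobs arrive at t=0, SRPT equals SPT ordering.
SPT order: [8, 10, 15]
Completion times:
  Job 1: p=8, C=8
  Job 2: p=10, C=18
  Job 3: p=15, C=33
Total completion time = 8 + 18 + 33 = 59

59


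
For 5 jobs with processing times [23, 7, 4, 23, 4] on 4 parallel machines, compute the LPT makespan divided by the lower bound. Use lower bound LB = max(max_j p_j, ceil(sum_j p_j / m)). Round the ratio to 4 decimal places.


LPT order: [23, 23, 7, 4, 4]
Machine loads after assignment: [23, 23, 7, 8]
LPT makespan = 23
Lower bound = max(max_job, ceil(total/4)) = max(23, 16) = 23
Ratio = 23 / 23 = 1.0

1.0


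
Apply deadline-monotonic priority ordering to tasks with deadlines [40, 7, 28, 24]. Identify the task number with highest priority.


Sort tasks by relative deadline (ascending):
  Task 2: deadline = 7
  Task 4: deadline = 24
  Task 3: deadline = 28
  Task 1: deadline = 40
Priority order (highest first): [2, 4, 3, 1]
Highest priority task = 2

2


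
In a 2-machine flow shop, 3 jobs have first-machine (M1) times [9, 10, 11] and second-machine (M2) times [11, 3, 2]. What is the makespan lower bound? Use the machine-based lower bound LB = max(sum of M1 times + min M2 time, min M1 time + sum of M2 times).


LB1 = sum(M1 times) + min(M2 times) = 30 + 2 = 32
LB2 = min(M1 times) + sum(M2 times) = 9 + 16 = 25
Lower bound = max(LB1, LB2) = max(32, 25) = 32

32


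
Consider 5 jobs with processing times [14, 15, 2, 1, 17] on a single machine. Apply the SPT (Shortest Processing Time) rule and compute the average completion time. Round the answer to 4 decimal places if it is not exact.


Sort jobs by processing time (SPT order): [1, 2, 14, 15, 17]
Compute completion times sequentially:
  Job 1: processing = 1, completes at 1
  Job 2: processing = 2, completes at 3
  Job 3: processing = 14, completes at 17
  Job 4: processing = 15, completes at 32
  Job 5: processing = 17, completes at 49
Sum of completion times = 102
Average completion time = 102/5 = 20.4

20.4


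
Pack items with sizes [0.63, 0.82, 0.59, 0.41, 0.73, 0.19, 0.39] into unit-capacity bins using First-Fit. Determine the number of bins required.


Place items sequentially using First-Fit:
  Item 0.63 -> new Bin 1
  Item 0.82 -> new Bin 2
  Item 0.59 -> new Bin 3
  Item 0.41 -> Bin 3 (now 1.0)
  Item 0.73 -> new Bin 4
  Item 0.19 -> Bin 1 (now 0.82)
  Item 0.39 -> new Bin 5
Total bins used = 5

5


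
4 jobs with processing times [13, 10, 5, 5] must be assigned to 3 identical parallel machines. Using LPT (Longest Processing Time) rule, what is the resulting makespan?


Sort jobs in decreasing order (LPT): [13, 10, 5, 5]
Assign each job to the least loaded machine:
  Machine 1: jobs [13], load = 13
  Machine 2: jobs [10], load = 10
  Machine 3: jobs [5, 5], load = 10
Makespan = max load = 13

13


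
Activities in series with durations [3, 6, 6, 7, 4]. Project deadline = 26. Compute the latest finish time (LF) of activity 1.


LF(activity 1) = deadline - sum of successor durations
Successors: activities 2 through 5 with durations [6, 6, 7, 4]
Sum of successor durations = 23
LF = 26 - 23 = 3

3


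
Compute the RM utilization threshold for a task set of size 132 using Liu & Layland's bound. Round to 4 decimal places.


Compute 2^(1/132) = 1.0052649263
Subtract 1: 1.0052649263 - 1 = 0.0052649263
Multiply by n: 132 * 0.0052649263 = 0.6949702716
Round to 4 dp: 0.6950

0.6950


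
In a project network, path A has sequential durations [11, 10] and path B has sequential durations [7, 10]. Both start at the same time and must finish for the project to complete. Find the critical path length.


Path A total = 11 + 10 = 21
Path B total = 7 + 10 = 17
Critical path = longest path = max(21, 17) = 21

21


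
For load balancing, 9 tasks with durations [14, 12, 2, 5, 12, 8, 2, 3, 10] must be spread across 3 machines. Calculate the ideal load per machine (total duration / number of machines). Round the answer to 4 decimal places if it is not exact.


Total processing time = 14 + 12 + 2 + 5 + 12 + 8 + 2 + 3 + 10 = 68
Number of machines = 3
Ideal balanced load = 68 / 3 = 22.6667

22.6667


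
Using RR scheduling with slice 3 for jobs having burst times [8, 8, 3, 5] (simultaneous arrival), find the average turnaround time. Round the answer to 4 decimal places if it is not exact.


Time quantum = 3
Execution trace:
  J1 runs 3 units, time = 3
  J2 runs 3 units, time = 6
  J3 runs 3 units, time = 9
  J4 runs 3 units, time = 12
  J1 runs 3 units, time = 15
  J2 runs 3 units, time = 18
  J4 runs 2 units, time = 20
  J1 runs 2 units, time = 22
  J2 runs 2 units, time = 24
Finish times: [22, 24, 9, 20]
Average turnaround = 75/4 = 18.75

18.75


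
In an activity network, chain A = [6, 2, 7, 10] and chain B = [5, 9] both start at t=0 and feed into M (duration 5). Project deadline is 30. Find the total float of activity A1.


Forward pass: ES(A1) = sum of predecessors on chain A = 0
EF = ES + duration = 0 + 6 = 6
Backward pass: LF(M) = deadline = 30; LS(M) = 30 - 5 = 25
LF(A1) = LS(M) - sum(successors on chain A) = 25 - 19 = 6
LS = LF - duration = 6 - 6 = 0
Total float = LS - ES = 0 - 0 = 0

0


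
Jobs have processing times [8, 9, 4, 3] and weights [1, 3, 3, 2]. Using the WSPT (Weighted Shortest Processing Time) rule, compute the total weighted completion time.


Compute p/w ratios and sort ascending (WSPT): [(4, 3), (3, 2), (9, 3), (8, 1)]
Compute weighted completion times:
  Job (p=4,w=3): C=4, w*C=3*4=12
  Job (p=3,w=2): C=7, w*C=2*7=14
  Job (p=9,w=3): C=16, w*C=3*16=48
  Job (p=8,w=1): C=24, w*C=1*24=24
Total weighted completion time = 98

98


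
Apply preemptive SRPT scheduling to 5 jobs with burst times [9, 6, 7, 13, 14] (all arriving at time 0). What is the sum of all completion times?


Since all jobs arrive at t=0, SRPT equals SPT ordering.
SPT order: [6, 7, 9, 13, 14]
Completion times:
  Job 1: p=6, C=6
  Job 2: p=7, C=13
  Job 3: p=9, C=22
  Job 4: p=13, C=35
  Job 5: p=14, C=49
Total completion time = 6 + 13 + 22 + 35 + 49 = 125

125


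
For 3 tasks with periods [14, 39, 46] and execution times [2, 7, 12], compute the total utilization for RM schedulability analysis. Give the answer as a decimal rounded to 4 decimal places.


Compute individual utilizations (exact fractions):
  Task 1: C/T = 2/14 = 1/7 (approx. 0.1429)
  Task 2: C/T = 7/39 (approx. 0.1795)
  Task 3: C/T = 12/46 = 6/23 (approx. 0.2609)
Total utilization U = 1/7 + 7/39 + 6/23 = 3662/6279
Rounded to 4 decimal places: U = 0.5832
RM (Liu & Layland) bound for 3 tasks = 0.779763; compare with U = 3662/6279 (approx. 0.583214)
U <= bound, so schedulable by RM sufficient condition.

0.5832


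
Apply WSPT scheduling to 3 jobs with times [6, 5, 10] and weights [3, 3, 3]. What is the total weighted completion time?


Compute p/w ratios and sort ascending (WSPT): [(5, 3), (6, 3), (10, 3)]
Compute weighted completion times:
  Job (p=5,w=3): C=5, w*C=3*5=15
  Job (p=6,w=3): C=11, w*C=3*11=33
  Job (p=10,w=3): C=21, w*C=3*21=63
Total weighted completion time = 111

111


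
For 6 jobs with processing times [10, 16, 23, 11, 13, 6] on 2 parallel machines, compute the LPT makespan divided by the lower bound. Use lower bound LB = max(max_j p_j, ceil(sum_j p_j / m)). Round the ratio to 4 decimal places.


LPT order: [23, 16, 13, 11, 10, 6]
Machine loads after assignment: [40, 39]
LPT makespan = 40
Lower bound = max(max_job, ceil(total/2)) = max(23, 40) = 40
Ratio = 40 / 40 = 1.0

1.0


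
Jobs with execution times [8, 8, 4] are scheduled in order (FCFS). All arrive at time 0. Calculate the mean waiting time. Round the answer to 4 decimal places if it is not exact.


FCFS order (as given): [8, 8, 4]
Waiting times:
  Job 1: wait = 0
  Job 2: wait = 8
  Job 3: wait = 16
Sum of waiting times = 24
Average waiting time = 24/3 = 8.0

8.0


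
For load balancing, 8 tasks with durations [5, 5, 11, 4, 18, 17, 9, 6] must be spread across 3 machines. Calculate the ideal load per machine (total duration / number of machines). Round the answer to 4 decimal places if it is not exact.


Total processing time = 5 + 5 + 11 + 4 + 18 + 17 + 9 + 6 = 75
Number of machines = 3
Ideal balanced load = 75 / 3 = 25.0

25.0


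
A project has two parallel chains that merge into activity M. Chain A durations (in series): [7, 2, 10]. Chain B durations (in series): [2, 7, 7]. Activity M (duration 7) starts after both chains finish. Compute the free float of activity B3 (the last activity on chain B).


ES(B3) = sum of predecessors on chain B = 9
EF(B3) = ES + duration = 9 + 7 = 16
Successor of B3 is M. ES(M) = max(sum(A), sum(B)) = max(19, 16) = 19
Free float = ES(successor) - EF(current) = 19 - 16 = 3

3


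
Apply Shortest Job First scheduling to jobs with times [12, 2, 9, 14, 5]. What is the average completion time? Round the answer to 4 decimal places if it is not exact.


SJF order (ascending): [2, 5, 9, 12, 14]
Completion times:
  Job 1: burst=2, C=2
  Job 2: burst=5, C=7
  Job 3: burst=9, C=16
  Job 4: burst=12, C=28
  Job 5: burst=14, C=42
Average completion = 95/5 = 19.0

19.0


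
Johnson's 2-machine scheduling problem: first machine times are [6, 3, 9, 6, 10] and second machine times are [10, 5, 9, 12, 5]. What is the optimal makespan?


Apply Johnson's rule:
  Group 1 (a <= b): [(2, 3, 5), (1, 6, 10), (4, 6, 12), (3, 9, 9)]
  Group 2 (a > b): [(5, 10, 5)]
Optimal job order: [2, 1, 4, 3, 5]
Schedule:
  Job 2: M1 done at 3, M2 done at 8
  Job 1: M1 done at 9, M2 done at 19
  Job 4: M1 done at 15, M2 done at 31
  Job 3: M1 done at 24, M2 done at 40
  Job 5: M1 done at 34, M2 done at 45
Makespan = 45

45


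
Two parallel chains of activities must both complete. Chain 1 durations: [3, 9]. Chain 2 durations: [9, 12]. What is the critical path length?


Path A total = 3 + 9 = 12
Path B total = 9 + 12 = 21
Critical path = longest path = max(12, 21) = 21

21


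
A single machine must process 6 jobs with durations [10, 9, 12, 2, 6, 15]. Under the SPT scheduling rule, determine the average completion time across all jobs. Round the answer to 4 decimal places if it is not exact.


Sort jobs by processing time (SPT order): [2, 6, 9, 10, 12, 15]
Compute completion times sequentially:
  Job 1: processing = 2, completes at 2
  Job 2: processing = 6, completes at 8
  Job 3: processing = 9, completes at 17
  Job 4: processing = 10, completes at 27
  Job 5: processing = 12, completes at 39
  Job 6: processing = 15, completes at 54
Sum of completion times = 147
Average completion time = 147/6 = 24.5

24.5


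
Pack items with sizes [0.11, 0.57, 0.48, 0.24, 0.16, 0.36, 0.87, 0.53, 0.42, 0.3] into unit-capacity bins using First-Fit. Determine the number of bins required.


Place items sequentially using First-Fit:
  Item 0.11 -> new Bin 1
  Item 0.57 -> Bin 1 (now 0.68)
  Item 0.48 -> new Bin 2
  Item 0.24 -> Bin 1 (now 0.92)
  Item 0.16 -> Bin 2 (now 0.64)
  Item 0.36 -> Bin 2 (now 1.0)
  Item 0.87 -> new Bin 3
  Item 0.53 -> new Bin 4
  Item 0.42 -> Bin 4 (now 0.95)
  Item 0.3 -> new Bin 5
Total bins used = 5

5


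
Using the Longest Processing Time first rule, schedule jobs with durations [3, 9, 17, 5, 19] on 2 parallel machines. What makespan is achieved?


Sort jobs in decreasing order (LPT): [19, 17, 9, 5, 3]
Assign each job to the least loaded machine:
  Machine 1: jobs [19, 5, 3], load = 27
  Machine 2: jobs [17, 9], load = 26
Makespan = max load = 27

27


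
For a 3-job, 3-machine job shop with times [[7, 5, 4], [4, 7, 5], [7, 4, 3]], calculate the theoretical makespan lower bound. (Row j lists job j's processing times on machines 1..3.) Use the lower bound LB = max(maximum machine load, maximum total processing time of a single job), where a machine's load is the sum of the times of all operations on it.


Machine loads:
  Machine 1: 7 + 4 + 7 = 18
  Machine 2: 5 + 7 + 4 = 16
  Machine 3: 4 + 5 + 3 = 12
Max machine load = 18
Job totals:
  Job 1: 16
  Job 2: 16
  Job 3: 14
Max job total = 16
Lower bound = max(18, 16) = 18

18


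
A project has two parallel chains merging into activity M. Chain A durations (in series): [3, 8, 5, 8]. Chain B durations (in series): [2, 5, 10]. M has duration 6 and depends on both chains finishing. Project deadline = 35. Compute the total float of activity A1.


Forward pass: ES(A1) = sum of predecessors on chain A = 0
EF = ES + duration = 0 + 3 = 3
Backward pass: LF(M) = deadline = 35; LS(M) = 35 - 6 = 29
LF(A1) = LS(M) - sum(successors on chain A) = 29 - 21 = 8
LS = LF - duration = 8 - 3 = 5
Total float = LS - ES = 5 - 0 = 5

5


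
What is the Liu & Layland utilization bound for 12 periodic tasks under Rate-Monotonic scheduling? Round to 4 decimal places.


Compute 2^(1/12) = 1.0594630944
Subtract 1: 1.0594630944 - 1 = 0.0594630944
Multiply by n: 12 * 0.0594630944 = 0.7135571328
Round to 4 dp: 0.7136

0.7136


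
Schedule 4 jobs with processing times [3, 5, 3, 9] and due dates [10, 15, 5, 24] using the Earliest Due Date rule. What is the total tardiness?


Sort by due date (EDD order): [(3, 5), (3, 10), (5, 15), (9, 24)]
Compute completion times and tardiness:
  Job 1: p=3, d=5, C=3, tardiness=max(0,3-5)=0
  Job 2: p=3, d=10, C=6, tardiness=max(0,6-10)=0
  Job 3: p=5, d=15, C=11, tardiness=max(0,11-15)=0
  Job 4: p=9, d=24, C=20, tardiness=max(0,20-24)=0
Total tardiness = 0

0
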